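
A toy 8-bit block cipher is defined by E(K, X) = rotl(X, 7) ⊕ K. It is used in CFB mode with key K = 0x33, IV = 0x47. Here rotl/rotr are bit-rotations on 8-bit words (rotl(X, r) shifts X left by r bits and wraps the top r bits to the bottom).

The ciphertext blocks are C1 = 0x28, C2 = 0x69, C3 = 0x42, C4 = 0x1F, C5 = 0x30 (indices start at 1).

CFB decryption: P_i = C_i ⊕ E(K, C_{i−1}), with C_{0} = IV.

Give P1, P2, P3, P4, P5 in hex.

P1 = 0xB8, P2 = 0x4E, P3 = 0xC5, P4 = 0x0D, P5 = 0x8C

P1: E(K, 0x47) = 0x90; 0x28 ⊕ 0x90 = 0xB8.
P2: E(K, 0x28) = 0x27; 0x69 ⊕ 0x27 = 0x4E.
P3: E(K, 0x69) = 0x87; 0x42 ⊕ 0x87 = 0xC5.
P4: E(K, 0x42) = 0x12; 0x1F ⊕ 0x12 = 0x0D.
P5: E(K, 0x1F) = 0xBC; 0x30 ⊕ 0xBC = 0x8C.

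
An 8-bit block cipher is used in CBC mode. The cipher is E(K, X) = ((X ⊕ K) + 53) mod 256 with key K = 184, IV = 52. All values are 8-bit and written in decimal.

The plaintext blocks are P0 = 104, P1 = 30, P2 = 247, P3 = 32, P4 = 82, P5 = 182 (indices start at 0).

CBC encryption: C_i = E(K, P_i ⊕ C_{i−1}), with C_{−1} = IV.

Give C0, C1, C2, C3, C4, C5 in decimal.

C0: P0 ⊕ 52 = 92; E(K, 92) = 25.
C1: P1 ⊕ 25 = 7; E(K, 7) = 244.
C2: P2 ⊕ 244 = 3; E(K, 3) = 240.
C3: P3 ⊕ 240 = 208; E(K, 208) = 157.
C4: P4 ⊕ 157 = 207; E(K, 207) = 172.
C5: P5 ⊕ 172 = 26; E(K, 26) = 215.

C0 = 25, C1 = 244, C2 = 240, C3 = 157, C4 = 172, C5 = 215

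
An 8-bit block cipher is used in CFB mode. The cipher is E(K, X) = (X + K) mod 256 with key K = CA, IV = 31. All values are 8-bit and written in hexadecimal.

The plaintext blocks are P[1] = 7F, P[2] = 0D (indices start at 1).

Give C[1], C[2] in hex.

C[1] = 84, C[2] = 43

CFB encryption: C_i = P_i ⊕ E(K, C_{i−1}), with C_{0} = IV.
C[1]: E(K, 31) = FB; 7F ⊕ FB = 84.
C[2]: E(K, 84) = 4E; 0D ⊕ 4E = 43.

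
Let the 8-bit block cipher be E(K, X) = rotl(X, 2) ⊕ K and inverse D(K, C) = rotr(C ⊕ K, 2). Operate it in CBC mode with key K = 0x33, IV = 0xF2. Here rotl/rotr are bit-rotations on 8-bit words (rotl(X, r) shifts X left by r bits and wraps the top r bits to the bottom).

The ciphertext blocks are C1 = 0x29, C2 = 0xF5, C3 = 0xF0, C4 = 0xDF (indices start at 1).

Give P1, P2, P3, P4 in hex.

P1 = 0x74, P2 = 0x98, P3 = 0x05, P4 = 0xCB

CBC decryption: P_i = D(K, C_i) ⊕ C_{i−1}, with C_{0} = IV.
P1: D(K, 0x29) = 0x86; 0x86 ⊕ 0xF2 = 0x74.
P2: D(K, 0xF5) = 0xB1; 0xB1 ⊕ 0x29 = 0x98.
P3: D(K, 0xF0) = 0xF0; 0xF0 ⊕ 0xF5 = 0x05.
P4: D(K, 0xDF) = 0x3B; 0x3B ⊕ 0xF0 = 0xCB.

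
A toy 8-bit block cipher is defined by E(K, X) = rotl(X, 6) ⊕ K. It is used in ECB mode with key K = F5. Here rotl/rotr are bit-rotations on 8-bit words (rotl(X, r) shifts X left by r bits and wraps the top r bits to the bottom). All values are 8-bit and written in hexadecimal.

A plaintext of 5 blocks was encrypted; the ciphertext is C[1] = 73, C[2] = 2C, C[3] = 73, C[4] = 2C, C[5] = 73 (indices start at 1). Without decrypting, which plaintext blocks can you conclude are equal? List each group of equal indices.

P[1] = P[3] = P[5]; P[2] = P[4]

ECB encrypts each block independently with the same key, so equal ciphertext blocks imply equal plaintext blocks.
C[1] = C[3] = C[5] = 73, so P[1] = P[3] = P[5].
C[2] = C[4] = 2C, so P[2] = P[4].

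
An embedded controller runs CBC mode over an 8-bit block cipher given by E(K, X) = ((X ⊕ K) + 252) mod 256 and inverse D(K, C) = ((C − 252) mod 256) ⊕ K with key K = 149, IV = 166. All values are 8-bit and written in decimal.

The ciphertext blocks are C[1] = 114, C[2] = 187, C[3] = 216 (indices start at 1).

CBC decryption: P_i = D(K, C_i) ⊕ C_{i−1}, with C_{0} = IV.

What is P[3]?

P[3] = 242

P[3]: D(K, 216) = 73; 73 ⊕ 187 = 242.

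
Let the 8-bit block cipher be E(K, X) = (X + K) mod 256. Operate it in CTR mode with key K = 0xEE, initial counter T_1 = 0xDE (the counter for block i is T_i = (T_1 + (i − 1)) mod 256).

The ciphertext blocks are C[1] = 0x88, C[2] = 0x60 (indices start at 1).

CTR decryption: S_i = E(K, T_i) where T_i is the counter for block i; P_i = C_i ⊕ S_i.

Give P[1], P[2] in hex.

P[1]: T = 0xDE, S = E(K, T) = 0xCC; 0x88 ⊕ 0xCC = 0x44.
P[2]: T = 0xDF, S = E(K, T) = 0xCD; 0x60 ⊕ 0xCD = 0xAD.

P[1] = 0x44, P[2] = 0xAD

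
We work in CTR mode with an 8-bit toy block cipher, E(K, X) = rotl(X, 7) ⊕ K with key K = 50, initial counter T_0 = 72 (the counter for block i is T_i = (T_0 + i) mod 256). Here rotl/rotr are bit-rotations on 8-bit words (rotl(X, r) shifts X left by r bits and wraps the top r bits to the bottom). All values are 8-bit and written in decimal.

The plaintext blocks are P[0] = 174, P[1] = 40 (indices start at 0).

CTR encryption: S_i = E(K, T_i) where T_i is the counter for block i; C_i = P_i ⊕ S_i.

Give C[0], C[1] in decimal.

C[0]: T = 72, S = E(K, T) = 22; 174 ⊕ 22 = 184.
C[1]: T = 73, S = E(K, T) = 150; 40 ⊕ 150 = 190.

C[0] = 184, C[1] = 190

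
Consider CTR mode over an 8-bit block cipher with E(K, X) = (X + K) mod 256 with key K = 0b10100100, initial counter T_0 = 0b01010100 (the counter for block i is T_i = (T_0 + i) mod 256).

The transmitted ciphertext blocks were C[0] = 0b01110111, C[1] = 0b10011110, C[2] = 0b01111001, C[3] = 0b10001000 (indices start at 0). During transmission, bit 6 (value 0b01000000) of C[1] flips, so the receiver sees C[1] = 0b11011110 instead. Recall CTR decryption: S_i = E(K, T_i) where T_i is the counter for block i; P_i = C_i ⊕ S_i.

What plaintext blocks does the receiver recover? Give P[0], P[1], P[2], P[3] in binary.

Only C[1] changed, to 0b11011110. In CTR, a change in C_i flips the same bit in P_i only; the keystream is unaffected. Decrypting the received ciphertext:
P[0]: T = 0b01010100, S = E(K, T) = 0b11111000; 0b01110111 ⊕ 0b11111000 = 0b10001111.
P[1]: T = 0b01010101, S = E(K, T) = 0b11111001; 0b11011110 ⊕ 0b11111001 = 0b00100111.
P[2]: T = 0b01010110, S = E(K, T) = 0b11111010; 0b01111001 ⊕ 0b11111010 = 0b10000011.
P[3]: T = 0b01010111, S = E(K, T) = 0b11111011; 0b10001000 ⊕ 0b11111011 = 0b01110011.
Blocks that differ from the original plaintext: P[1].

P[0] = 0b10001111, P[1] = 0b00100111, P[2] = 0b10000011, P[3] = 0b01110011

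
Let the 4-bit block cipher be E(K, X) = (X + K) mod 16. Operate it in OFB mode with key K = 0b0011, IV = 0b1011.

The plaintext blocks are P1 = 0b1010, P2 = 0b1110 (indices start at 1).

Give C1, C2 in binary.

C1 = 0b0100, C2 = 0b1111

OFB encryption: S_i = E(K, S_{i−1}) with S_{0} = IV; C_i = P_i ⊕ S_i.
C1: S = E(K, 0b1011) = 0b1110; 0b1010 ⊕ 0b1110 = 0b0100.
C2: S = E(K, 0b1110) = 0b0001; 0b1110 ⊕ 0b0001 = 0b1111.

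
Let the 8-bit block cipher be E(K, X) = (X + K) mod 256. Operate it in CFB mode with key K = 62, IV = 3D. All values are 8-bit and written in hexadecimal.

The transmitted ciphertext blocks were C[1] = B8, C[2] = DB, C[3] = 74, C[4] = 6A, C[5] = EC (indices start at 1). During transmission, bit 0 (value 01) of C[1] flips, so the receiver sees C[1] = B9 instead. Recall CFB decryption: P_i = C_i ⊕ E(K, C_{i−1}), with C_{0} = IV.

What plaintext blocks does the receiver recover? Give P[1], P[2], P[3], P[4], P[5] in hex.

P[1] = 26, P[2] = C0, P[3] = 49, P[4] = BC, P[5] = 20

Only C[1] changed, to B9. In CFB, a change in C_i flips the same bit in P_i and garbles P_{i+1}. Decrypting the received ciphertext:
P[1]: E(K, 3D) = 9F; B9 ⊕ 9F = 26.
P[2]: E(K, B9) = 1B; DB ⊕ 1B = C0.
P[3]: E(K, DB) = 3D; 74 ⊕ 3D = 49.
P[4]: E(K, 74) = D6; 6A ⊕ D6 = BC.
P[5]: E(K, 6A) = CC; EC ⊕ CC = 20.
Blocks that differ from the original plaintext: P[1], P[2].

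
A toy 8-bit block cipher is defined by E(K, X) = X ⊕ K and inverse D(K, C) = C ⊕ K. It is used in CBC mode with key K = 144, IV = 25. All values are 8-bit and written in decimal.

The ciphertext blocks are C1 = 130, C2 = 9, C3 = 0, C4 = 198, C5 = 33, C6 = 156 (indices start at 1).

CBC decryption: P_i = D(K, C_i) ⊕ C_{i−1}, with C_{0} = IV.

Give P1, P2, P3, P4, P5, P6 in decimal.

P1: D(K, 130) = 18; 18 ⊕ 25 = 11.
P2: D(K, 9) = 153; 153 ⊕ 130 = 27.
P3: D(K, 0) = 144; 144 ⊕ 9 = 153.
P4: D(K, 198) = 86; 86 ⊕ 0 = 86.
P5: D(K, 33) = 177; 177 ⊕ 198 = 119.
P6: D(K, 156) = 12; 12 ⊕ 33 = 45.

P1 = 11, P2 = 27, P3 = 153, P4 = 86, P5 = 119, P6 = 45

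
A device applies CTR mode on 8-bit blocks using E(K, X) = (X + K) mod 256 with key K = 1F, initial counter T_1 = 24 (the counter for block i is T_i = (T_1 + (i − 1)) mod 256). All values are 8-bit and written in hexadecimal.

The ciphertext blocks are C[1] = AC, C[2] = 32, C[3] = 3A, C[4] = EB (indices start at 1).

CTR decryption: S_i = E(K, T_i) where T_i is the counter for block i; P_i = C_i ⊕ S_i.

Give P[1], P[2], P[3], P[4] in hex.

P[1]: T = 24, S = E(K, T) = 43; AC ⊕ 43 = EF.
P[2]: T = 25, S = E(K, T) = 44; 32 ⊕ 44 = 76.
P[3]: T = 26, S = E(K, T) = 45; 3A ⊕ 45 = 7F.
P[4]: T = 27, S = E(K, T) = 46; EB ⊕ 46 = AD.

P[1] = EF, P[2] = 76, P[3] = 7F, P[4] = AD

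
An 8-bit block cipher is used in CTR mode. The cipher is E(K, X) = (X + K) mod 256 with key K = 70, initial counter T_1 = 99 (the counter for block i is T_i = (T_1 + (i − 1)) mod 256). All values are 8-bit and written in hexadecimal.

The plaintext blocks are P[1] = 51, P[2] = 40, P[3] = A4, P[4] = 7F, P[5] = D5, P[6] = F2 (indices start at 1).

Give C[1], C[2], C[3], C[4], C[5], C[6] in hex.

CTR encryption: S_i = E(K, T_i) where T_i is the counter for block i; C_i = P_i ⊕ S_i.
C[1]: T = 99, S = E(K, T) = 09; 51 ⊕ 09 = 58.
C[2]: T = 9A, S = E(K, T) = 0A; 40 ⊕ 0A = 4A.
C[3]: T = 9B, S = E(K, T) = 0B; A4 ⊕ 0B = AF.
C[4]: T = 9C, S = E(K, T) = 0C; 7F ⊕ 0C = 73.
C[5]: T = 9D, S = E(K, T) = 0D; D5 ⊕ 0D = D8.
C[6]: T = 9E, S = E(K, T) = 0E; F2 ⊕ 0E = FC.

C[1] = 58, C[2] = 4A, C[3] = AF, C[4] = 73, C[5] = D8, C[6] = FC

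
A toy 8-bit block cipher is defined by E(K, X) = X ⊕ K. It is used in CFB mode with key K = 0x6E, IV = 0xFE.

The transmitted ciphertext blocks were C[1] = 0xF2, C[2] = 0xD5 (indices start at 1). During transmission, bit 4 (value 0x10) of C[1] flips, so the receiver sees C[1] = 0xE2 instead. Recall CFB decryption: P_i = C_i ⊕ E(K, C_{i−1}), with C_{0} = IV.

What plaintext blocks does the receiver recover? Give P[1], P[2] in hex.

P[1] = 0x72, P[2] = 0x59

Only C[1] changed, to 0xE2. In CFB, a change in C_i flips the same bit in P_i and garbles P_{i+1}. Decrypting the received ciphertext:
P[1]: E(K, 0xFE) = 0x90; 0xE2 ⊕ 0x90 = 0x72.
P[2]: E(K, 0xE2) = 0x8C; 0xD5 ⊕ 0x8C = 0x59.
Blocks that differ from the original plaintext: P[1], P[2].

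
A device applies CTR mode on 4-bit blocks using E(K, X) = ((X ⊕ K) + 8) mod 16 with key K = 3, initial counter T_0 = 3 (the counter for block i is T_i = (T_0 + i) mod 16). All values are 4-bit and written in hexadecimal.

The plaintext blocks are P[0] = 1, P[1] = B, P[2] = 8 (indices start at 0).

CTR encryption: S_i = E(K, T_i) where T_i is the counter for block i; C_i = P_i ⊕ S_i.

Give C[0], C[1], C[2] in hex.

C[0]: T = 3, S = E(K, T) = 8; 1 ⊕ 8 = 9.
C[1]: T = 4, S = E(K, T) = F; B ⊕ F = 4.
C[2]: T = 5, S = E(K, T) = E; 8 ⊕ E = 6.

C[0] = 9, C[1] = 4, C[2] = 6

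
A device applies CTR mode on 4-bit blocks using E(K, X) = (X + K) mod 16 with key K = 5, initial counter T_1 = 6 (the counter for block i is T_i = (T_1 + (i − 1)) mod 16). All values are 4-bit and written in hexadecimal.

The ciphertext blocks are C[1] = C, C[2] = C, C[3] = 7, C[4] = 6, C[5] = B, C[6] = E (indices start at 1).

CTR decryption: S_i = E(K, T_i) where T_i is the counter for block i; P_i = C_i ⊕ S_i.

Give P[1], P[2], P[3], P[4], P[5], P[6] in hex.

P[1]: T = 6, S = E(K, T) = B; C ⊕ B = 7.
P[2]: T = 7, S = E(K, T) = C; C ⊕ C = 0.
P[3]: T = 8, S = E(K, T) = D; 7 ⊕ D = A.
P[4]: T = 9, S = E(K, T) = E; 6 ⊕ E = 8.
P[5]: T = A, S = E(K, T) = F; B ⊕ F = 4.
P[6]: T = B, S = E(K, T) = 0; E ⊕ 0 = E.

P[1] = 7, P[2] = 0, P[3] = A, P[4] = 8, P[5] = 4, P[6] = E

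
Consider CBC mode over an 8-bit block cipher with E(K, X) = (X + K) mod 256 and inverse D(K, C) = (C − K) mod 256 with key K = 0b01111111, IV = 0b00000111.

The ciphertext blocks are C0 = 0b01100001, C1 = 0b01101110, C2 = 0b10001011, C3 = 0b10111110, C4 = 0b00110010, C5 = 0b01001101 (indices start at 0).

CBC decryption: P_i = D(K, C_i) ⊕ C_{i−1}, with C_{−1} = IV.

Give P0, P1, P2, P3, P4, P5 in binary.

P0 = 0b11100101, P1 = 0b10001110, P2 = 0b01100010, P3 = 0b10110100, P4 = 0b00001101, P5 = 0b11111100

P0: D(K, 0b01100001) = 0b11100010; 0b11100010 ⊕ 0b00000111 = 0b11100101.
P1: D(K, 0b01101110) = 0b11101111; 0b11101111 ⊕ 0b01100001 = 0b10001110.
P2: D(K, 0b10001011) = 0b00001100; 0b00001100 ⊕ 0b01101110 = 0b01100010.
P3: D(K, 0b10111110) = 0b00111111; 0b00111111 ⊕ 0b10001011 = 0b10110100.
P4: D(K, 0b00110010) = 0b10110011; 0b10110011 ⊕ 0b10111110 = 0b00001101.
P5: D(K, 0b01001101) = 0b11001110; 0b11001110 ⊕ 0b00110010 = 0b11111100.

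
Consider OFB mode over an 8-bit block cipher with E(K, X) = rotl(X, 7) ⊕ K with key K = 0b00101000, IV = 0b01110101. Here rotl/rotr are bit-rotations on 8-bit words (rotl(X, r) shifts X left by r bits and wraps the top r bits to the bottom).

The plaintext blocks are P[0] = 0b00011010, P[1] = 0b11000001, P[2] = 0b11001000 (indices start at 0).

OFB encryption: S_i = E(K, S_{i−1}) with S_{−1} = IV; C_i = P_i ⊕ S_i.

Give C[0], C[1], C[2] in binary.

C[0]: S = E(K, 0b01110101) = 0b10010010; 0b00011010 ⊕ 0b10010010 = 0b10001000.
C[1]: S = E(K, 0b10010010) = 0b01100001; 0b11000001 ⊕ 0b01100001 = 0b10100000.
C[2]: S = E(K, 0b01100001) = 0b10011000; 0b11001000 ⊕ 0b10011000 = 0b01010000.

C[0] = 0b10001000, C[1] = 0b10100000, C[2] = 0b01010000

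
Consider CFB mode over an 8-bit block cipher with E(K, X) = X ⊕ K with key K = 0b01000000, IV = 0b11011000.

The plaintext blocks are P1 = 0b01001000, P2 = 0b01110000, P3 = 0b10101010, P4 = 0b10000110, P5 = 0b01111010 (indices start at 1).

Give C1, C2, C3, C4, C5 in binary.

C1 = 0b11010000, C2 = 0b11100000, C3 = 0b00001010, C4 = 0b11001100, C5 = 0b11110110

CFB encryption: C_i = P_i ⊕ E(K, C_{i−1}), with C_{0} = IV.
C1: E(K, 0b11011000) = 0b10011000; 0b01001000 ⊕ 0b10011000 = 0b11010000.
C2: E(K, 0b11010000) = 0b10010000; 0b01110000 ⊕ 0b10010000 = 0b11100000.
C3: E(K, 0b11100000) = 0b10100000; 0b10101010 ⊕ 0b10100000 = 0b00001010.
C4: E(K, 0b00001010) = 0b01001010; 0b10000110 ⊕ 0b01001010 = 0b11001100.
C5: E(K, 0b11001100) = 0b10001100; 0b01111010 ⊕ 0b10001100 = 0b11110110.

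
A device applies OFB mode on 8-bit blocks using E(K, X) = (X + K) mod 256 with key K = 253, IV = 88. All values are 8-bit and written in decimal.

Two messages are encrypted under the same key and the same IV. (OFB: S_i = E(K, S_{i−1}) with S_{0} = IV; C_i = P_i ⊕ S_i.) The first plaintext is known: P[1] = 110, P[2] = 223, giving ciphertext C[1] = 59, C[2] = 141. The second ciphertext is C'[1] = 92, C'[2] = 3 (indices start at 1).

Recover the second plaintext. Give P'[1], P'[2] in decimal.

In OFB with a reused IV, both messages share the same keystream S_i, so C_i ⊕ C'_i = P_i ⊕ P'_i and thus P'_i = P_i ⊕ C_i ⊕ C'_i.
P'[1]: 110 ⊕ 59 ⊕ 92 = 9.
P'[2]: 223 ⊕ 141 ⊕ 3 = 81.

P'[1] = 9, P'[2] = 81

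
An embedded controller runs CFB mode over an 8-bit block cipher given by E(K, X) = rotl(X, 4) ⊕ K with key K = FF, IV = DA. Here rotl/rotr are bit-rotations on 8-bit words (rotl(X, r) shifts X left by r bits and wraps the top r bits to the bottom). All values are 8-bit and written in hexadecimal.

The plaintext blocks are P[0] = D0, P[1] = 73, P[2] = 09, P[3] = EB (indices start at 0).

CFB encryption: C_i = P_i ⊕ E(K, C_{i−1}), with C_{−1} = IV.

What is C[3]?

C[0]: E(K, DA) = 52; D0 ⊕ 52 = 82.
C[1]: E(K, 82) = D7; 73 ⊕ D7 = A4.
C[2]: E(K, A4) = B5; 09 ⊕ B5 = BC.
C[3]: E(K, BC) = 34; EB ⊕ 34 = DF.

C[3] = DF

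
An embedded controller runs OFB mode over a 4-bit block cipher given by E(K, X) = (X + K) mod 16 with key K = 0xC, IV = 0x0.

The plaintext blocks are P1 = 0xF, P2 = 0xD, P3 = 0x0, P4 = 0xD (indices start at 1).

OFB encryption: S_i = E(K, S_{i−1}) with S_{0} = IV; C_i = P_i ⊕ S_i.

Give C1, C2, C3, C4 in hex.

C1: S = E(K, 0x0) = 0xC; 0xF ⊕ 0xC = 0x3.
C2: S = E(K, 0xC) = 0x8; 0xD ⊕ 0x8 = 0x5.
C3: S = E(K, 0x8) = 0x4; 0x0 ⊕ 0x4 = 0x4.
C4: S = E(K, 0x4) = 0x0; 0xD ⊕ 0x0 = 0xD.

C1 = 0x3, C2 = 0x5, C3 = 0x4, C4 = 0xD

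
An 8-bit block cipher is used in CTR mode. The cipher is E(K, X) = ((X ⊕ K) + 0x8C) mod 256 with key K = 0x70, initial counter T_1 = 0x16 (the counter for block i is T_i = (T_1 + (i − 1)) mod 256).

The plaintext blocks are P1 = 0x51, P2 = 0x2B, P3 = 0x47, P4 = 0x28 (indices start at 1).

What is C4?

C4 = 0xDD

CTR encryption: S_i = E(K, T_i) where T_i is the counter for block i; C_i = P_i ⊕ S_i.
C1: T = 0x16, S = E(K, T) = 0xF2; 0x51 ⊕ 0xF2 = 0xA3.
C2: T = 0x17, S = E(K, T) = 0xF3; 0x2B ⊕ 0xF3 = 0xD8.
C3: T = 0x18, S = E(K, T) = 0xF4; 0x47 ⊕ 0xF4 = 0xB3.
C4: T = 0x19, S = E(K, T) = 0xF5; 0x28 ⊕ 0xF5 = 0xDD.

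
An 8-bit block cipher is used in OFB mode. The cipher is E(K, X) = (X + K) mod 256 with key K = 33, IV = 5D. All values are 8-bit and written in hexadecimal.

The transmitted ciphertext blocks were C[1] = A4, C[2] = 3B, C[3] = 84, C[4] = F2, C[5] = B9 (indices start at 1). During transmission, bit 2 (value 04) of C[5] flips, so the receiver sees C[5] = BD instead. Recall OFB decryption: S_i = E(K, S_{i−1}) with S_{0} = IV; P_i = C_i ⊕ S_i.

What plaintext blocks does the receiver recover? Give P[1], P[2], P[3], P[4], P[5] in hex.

P[1] = 34, P[2] = F8, P[3] = 72, P[4] = DB, P[5] = E1

Only C[5] changed, to BD. In OFB, a change in C_i flips the same bit in P_i only; the keystream is unaffected. Decrypting the received ciphertext:
P[1]: S = E(K, 5D) = 90; A4 ⊕ 90 = 34.
P[2]: S = E(K, 90) = C3; 3B ⊕ C3 = F8.
P[3]: S = E(K, C3) = F6; 84 ⊕ F6 = 72.
P[4]: S = E(K, F6) = 29; F2 ⊕ 29 = DB.
P[5]: S = E(K, 29) = 5C; BD ⊕ 5C = E1.
Blocks that differ from the original plaintext: P[5].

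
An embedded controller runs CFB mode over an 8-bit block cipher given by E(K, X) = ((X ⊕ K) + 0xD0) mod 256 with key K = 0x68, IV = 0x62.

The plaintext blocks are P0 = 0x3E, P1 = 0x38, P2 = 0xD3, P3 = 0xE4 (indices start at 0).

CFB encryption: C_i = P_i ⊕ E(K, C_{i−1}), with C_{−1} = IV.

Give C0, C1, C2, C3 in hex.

C0 = 0xE4, C1 = 0x64, C2 = 0x0F, C3 = 0xD3

C0: E(K, 0x62) = 0xDA; 0x3E ⊕ 0xDA = 0xE4.
C1: E(K, 0xE4) = 0x5C; 0x38 ⊕ 0x5C = 0x64.
C2: E(K, 0x64) = 0xDC; 0xD3 ⊕ 0xDC = 0x0F.
C3: E(K, 0x0F) = 0x37; 0xE4 ⊕ 0x37 = 0xD3.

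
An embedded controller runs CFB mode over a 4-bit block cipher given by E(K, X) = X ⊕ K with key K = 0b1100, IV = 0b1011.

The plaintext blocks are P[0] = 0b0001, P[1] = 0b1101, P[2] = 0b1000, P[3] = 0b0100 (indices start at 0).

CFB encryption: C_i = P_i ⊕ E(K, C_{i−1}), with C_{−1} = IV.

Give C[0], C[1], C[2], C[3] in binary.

C[0]: E(K, 0b1011) = 0b0111; 0b0001 ⊕ 0b0111 = 0b0110.
C[1]: E(K, 0b0110) = 0b1010; 0b1101 ⊕ 0b1010 = 0b0111.
C[2]: E(K, 0b0111) = 0b1011; 0b1000 ⊕ 0b1011 = 0b0011.
C[3]: E(K, 0b0011) = 0b1111; 0b0100 ⊕ 0b1111 = 0b1011.

C[0] = 0b0110, C[1] = 0b0111, C[2] = 0b0011, C[3] = 0b1011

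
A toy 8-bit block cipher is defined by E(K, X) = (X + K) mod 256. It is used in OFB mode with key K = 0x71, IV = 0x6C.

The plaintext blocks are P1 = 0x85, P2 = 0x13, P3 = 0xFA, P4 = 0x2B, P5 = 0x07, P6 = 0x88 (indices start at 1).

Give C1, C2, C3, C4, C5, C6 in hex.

OFB encryption: S_i = E(K, S_{i−1}) with S_{0} = IV; C_i = P_i ⊕ S_i.
C1: S = E(K, 0x6C) = 0xDD; 0x85 ⊕ 0xDD = 0x58.
C2: S = E(K, 0xDD) = 0x4E; 0x13 ⊕ 0x4E = 0x5D.
C3: S = E(K, 0x4E) = 0xBF; 0xFA ⊕ 0xBF = 0x45.
C4: S = E(K, 0xBF) = 0x30; 0x2B ⊕ 0x30 = 0x1B.
C5: S = E(K, 0x30) = 0xA1; 0x07 ⊕ 0xA1 = 0xA6.
C6: S = E(K, 0xA1) = 0x12; 0x88 ⊕ 0x12 = 0x9A.

C1 = 0x58, C2 = 0x5D, C3 = 0x45, C4 = 0x1B, C5 = 0xA6, C6 = 0x9A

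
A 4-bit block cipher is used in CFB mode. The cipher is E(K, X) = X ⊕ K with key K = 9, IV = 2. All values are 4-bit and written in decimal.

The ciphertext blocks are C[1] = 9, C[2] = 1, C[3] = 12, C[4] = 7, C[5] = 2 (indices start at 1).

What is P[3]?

CFB decryption: P_i = C_i ⊕ E(K, C_{i−1}), with C_{0} = IV.
P[3]: E(K, 1) = 8; 12 ⊕ 8 = 4.

P[3] = 4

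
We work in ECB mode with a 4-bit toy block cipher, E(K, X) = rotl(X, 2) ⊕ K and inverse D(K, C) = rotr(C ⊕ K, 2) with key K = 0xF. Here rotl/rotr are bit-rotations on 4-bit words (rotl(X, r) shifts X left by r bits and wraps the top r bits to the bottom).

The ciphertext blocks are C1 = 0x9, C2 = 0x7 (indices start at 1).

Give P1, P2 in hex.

ECB decryption: P_i = D(K, C_i).
P1: D(K, 0x9) = 0x9.
P2: D(K, 0x7) = 0x2.

P1 = 0x9, P2 = 0x2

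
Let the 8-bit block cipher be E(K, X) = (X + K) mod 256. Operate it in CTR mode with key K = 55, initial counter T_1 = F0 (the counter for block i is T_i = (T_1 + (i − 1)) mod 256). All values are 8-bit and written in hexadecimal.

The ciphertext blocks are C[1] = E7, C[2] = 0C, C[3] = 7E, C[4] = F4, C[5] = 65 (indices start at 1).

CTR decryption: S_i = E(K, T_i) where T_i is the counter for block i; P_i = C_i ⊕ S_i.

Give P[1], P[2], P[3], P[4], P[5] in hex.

P[1]: T = F0, S = E(K, T) = 45; E7 ⊕ 45 = A2.
P[2]: T = F1, S = E(K, T) = 46; 0C ⊕ 46 = 4A.
P[3]: T = F2, S = E(K, T) = 47; 7E ⊕ 47 = 39.
P[4]: T = F3, S = E(K, T) = 48; F4 ⊕ 48 = BC.
P[5]: T = F4, S = E(K, T) = 49; 65 ⊕ 49 = 2C.

P[1] = A2, P[2] = 4A, P[3] = 39, P[4] = BC, P[5] = 2C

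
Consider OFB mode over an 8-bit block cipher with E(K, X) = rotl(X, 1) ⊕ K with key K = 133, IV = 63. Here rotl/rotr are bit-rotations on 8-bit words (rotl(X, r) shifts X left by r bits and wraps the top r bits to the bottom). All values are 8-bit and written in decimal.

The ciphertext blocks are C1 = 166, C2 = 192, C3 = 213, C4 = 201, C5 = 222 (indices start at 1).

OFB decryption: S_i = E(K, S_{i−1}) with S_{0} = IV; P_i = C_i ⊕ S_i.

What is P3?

P1: S = E(K, 63) = 251; 166 ⊕ 251 = 93.
P2: S = E(K, 251) = 114; 192 ⊕ 114 = 178.
P3: S = E(K, 114) = 97; 213 ⊕ 97 = 180.

P3 = 180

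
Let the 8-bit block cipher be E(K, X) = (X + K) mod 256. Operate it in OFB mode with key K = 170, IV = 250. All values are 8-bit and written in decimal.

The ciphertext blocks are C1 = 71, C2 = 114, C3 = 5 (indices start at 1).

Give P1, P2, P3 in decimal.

P1 = 227, P2 = 60, P3 = 253

OFB decryption: S_i = E(K, S_{i−1}) with S_{0} = IV; P_i = C_i ⊕ S_i.
P1: S = E(K, 250) = 164; 71 ⊕ 164 = 227.
P2: S = E(K, 164) = 78; 114 ⊕ 78 = 60.
P3: S = E(K, 78) = 248; 5 ⊕ 248 = 253.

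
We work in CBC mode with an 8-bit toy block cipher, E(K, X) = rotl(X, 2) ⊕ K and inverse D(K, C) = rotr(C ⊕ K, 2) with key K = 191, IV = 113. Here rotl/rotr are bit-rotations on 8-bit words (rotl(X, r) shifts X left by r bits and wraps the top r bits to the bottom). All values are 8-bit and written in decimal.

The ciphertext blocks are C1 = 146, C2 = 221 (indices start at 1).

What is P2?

CBC decryption: P_i = D(K, C_i) ⊕ C_{i−1}, with C_{0} = IV.
P2: D(K, 221) = 152; 152 ⊕ 146 = 10.

P2 = 10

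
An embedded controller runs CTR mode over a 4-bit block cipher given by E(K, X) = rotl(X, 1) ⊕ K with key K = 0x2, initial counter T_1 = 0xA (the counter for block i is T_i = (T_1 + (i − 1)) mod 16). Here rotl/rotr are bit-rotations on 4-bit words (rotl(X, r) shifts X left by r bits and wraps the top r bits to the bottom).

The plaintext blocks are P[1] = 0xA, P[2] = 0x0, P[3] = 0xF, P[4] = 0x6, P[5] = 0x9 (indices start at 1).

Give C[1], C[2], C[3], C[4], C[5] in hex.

CTR encryption: S_i = E(K, T_i) where T_i is the counter for block i; C_i = P_i ⊕ S_i.
C[1]: T = 0xA, S = E(K, T) = 0x7; 0xA ⊕ 0x7 = 0xD.
C[2]: T = 0xB, S = E(K, T) = 0x5; 0x0 ⊕ 0x5 = 0x5.
C[3]: T = 0xC, S = E(K, T) = 0xB; 0xF ⊕ 0xB = 0x4.
C[4]: T = 0xD, S = E(K, T) = 0x9; 0x6 ⊕ 0x9 = 0xF.
C[5]: T = 0xE, S = E(K, T) = 0xF; 0x9 ⊕ 0xF = 0x6.

C[1] = 0xD, C[2] = 0x5, C[3] = 0x4, C[4] = 0xF, C[5] = 0x6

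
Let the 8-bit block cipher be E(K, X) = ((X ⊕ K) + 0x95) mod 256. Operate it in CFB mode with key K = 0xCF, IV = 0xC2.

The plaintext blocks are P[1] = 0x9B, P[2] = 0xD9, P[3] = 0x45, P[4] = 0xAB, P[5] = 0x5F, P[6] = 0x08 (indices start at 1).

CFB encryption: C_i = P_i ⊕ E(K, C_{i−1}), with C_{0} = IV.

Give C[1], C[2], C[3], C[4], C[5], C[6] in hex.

C[1] = 0x39, C[2] = 0x52, C[3] = 0x77, C[4] = 0xE6, C[5] = 0xE1, C[6] = 0xCB

C[1]: E(K, 0xC2) = 0xA2; 0x9B ⊕ 0xA2 = 0x39.
C[2]: E(K, 0x39) = 0x8B; 0xD9 ⊕ 0x8B = 0x52.
C[3]: E(K, 0x52) = 0x32; 0x45 ⊕ 0x32 = 0x77.
C[4]: E(K, 0x77) = 0x4D; 0xAB ⊕ 0x4D = 0xE6.
C[5]: E(K, 0xE6) = 0xBE; 0x5F ⊕ 0xBE = 0xE1.
C[6]: E(K, 0xE1) = 0xC3; 0x08 ⊕ 0xC3 = 0xCB.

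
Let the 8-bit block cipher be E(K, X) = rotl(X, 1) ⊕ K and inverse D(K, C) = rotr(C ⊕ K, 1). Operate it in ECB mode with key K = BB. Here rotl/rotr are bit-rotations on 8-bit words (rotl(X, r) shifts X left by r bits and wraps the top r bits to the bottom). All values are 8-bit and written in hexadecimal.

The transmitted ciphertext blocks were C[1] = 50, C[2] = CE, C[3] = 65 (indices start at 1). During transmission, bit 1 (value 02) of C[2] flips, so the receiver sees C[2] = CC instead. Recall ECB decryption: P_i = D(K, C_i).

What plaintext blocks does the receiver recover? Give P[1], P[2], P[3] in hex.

P[1] = F5, P[2] = BB, P[3] = 6F

Only C[2] changed, to CC. In ECB, a change in C_i affects only P_i. Decrypting the received ciphertext:
P[1]: D(K, 50) = F5.
P[2]: D(K, CC) = BB.
P[3]: D(K, 65) = 6F.
Blocks that differ from the original plaintext: P[2].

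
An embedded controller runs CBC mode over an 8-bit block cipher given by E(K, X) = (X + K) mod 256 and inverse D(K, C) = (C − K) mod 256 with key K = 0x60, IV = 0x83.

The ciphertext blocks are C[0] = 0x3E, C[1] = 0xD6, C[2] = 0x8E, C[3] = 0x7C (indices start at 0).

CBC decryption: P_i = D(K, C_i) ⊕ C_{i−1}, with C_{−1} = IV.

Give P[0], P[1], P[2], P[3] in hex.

P[0]: D(K, 0x3E) = 0xDE; 0xDE ⊕ 0x83 = 0x5D.
P[1]: D(K, 0xD6) = 0x76; 0x76 ⊕ 0x3E = 0x48.
P[2]: D(K, 0x8E) = 0x2E; 0x2E ⊕ 0xD6 = 0xF8.
P[3]: D(K, 0x7C) = 0x1C; 0x1C ⊕ 0x8E = 0x92.

P[0] = 0x5D, P[1] = 0x48, P[2] = 0xF8, P[3] = 0x92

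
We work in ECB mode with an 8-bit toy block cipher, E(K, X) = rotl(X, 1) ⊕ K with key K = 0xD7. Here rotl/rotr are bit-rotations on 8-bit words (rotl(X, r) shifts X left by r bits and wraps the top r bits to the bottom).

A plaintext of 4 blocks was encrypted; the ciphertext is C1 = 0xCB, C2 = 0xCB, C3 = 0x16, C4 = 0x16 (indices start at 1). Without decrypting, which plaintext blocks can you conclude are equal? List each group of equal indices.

P1 = P2; P3 = P4

ECB encrypts each block independently with the same key, so equal ciphertext blocks imply equal plaintext blocks.
C1 = C2 = 0xCB, so P1 = P2.
C3 = C4 = 0x16, so P3 = P4.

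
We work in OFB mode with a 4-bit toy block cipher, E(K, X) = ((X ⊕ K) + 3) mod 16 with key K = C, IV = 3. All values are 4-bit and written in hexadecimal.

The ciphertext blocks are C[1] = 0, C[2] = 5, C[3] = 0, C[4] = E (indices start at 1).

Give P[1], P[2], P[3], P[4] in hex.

P[1] = 2, P[2] = 4, P[3] = 0, P[4] = 1

OFB decryption: S_i = E(K, S_{i−1}) with S_{0} = IV; P_i = C_i ⊕ S_i.
P[1]: S = E(K, 3) = 2; 0 ⊕ 2 = 2.
P[2]: S = E(K, 2) = 1; 5 ⊕ 1 = 4.
P[3]: S = E(K, 1) = 0; 0 ⊕ 0 = 0.
P[4]: S = E(K, 0) = F; E ⊕ F = 1.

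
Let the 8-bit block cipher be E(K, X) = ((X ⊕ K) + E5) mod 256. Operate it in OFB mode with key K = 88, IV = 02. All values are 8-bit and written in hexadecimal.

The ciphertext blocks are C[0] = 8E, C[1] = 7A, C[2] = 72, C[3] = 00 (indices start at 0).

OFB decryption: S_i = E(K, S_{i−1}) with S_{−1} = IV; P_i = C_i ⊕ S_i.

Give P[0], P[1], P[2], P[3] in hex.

P[0]: S = E(K, 02) = 6F; 8E ⊕ 6F = E1.
P[1]: S = E(K, 6F) = CC; 7A ⊕ CC = B6.
P[2]: S = E(K, CC) = 29; 72 ⊕ 29 = 5B.
P[3]: S = E(K, 29) = 86; 00 ⊕ 86 = 86.

P[0] = E1, P[1] = B6, P[2] = 5B, P[3] = 86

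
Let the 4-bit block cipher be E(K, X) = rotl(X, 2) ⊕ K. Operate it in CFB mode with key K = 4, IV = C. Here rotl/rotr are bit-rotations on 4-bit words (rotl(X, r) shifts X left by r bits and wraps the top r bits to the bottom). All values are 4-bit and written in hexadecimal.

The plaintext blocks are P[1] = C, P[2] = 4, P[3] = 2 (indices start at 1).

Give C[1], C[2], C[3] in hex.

CFB encryption: C_i = P_i ⊕ E(K, C_{i−1}), with C_{0} = IV.
C[1]: E(K, C) = 7; C ⊕ 7 = B.
C[2]: E(K, B) = A; 4 ⊕ A = E.
C[3]: E(K, E) = F; 2 ⊕ F = D.

C[1] = B, C[2] = E, C[3] = D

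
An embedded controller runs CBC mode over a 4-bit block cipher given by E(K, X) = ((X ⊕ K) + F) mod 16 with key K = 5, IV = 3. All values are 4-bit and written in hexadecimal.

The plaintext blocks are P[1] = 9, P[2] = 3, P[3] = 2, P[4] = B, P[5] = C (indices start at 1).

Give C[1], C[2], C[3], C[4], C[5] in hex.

C[1] = E, C[2] = 7, C[3] = F, C[4] = 0, C[5] = 8

CBC encryption: C_i = E(K, P_i ⊕ C_{i−1}), with C_{0} = IV.
C[1]: P[1] ⊕ 3 = A; E(K, A) = E.
C[2]: P[2] ⊕ E = D; E(K, D) = 7.
C[3]: P[3] ⊕ 7 = 5; E(K, 5) = F.
C[4]: P[4] ⊕ F = 4; E(K, 4) = 0.
C[5]: P[5] ⊕ 0 = C; E(K, C) = 8.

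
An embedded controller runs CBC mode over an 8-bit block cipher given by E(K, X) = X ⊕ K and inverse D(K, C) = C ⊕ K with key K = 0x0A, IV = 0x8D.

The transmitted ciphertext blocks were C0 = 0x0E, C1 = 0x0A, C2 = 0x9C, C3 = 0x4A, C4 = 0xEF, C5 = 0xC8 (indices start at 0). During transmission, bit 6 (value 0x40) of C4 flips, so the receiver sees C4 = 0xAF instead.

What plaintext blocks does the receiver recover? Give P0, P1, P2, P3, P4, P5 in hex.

P0 = 0x89, P1 = 0x0E, P2 = 0x9C, P3 = 0xDC, P4 = 0xEF, P5 = 0x6D

CBC decryption: P_i = D(K, C_i) ⊕ C_{i−1}, with C_{−1} = IV.
Only C4 changed, to 0xAF. In CBC, a change in C_i garbles P_i and flips the same bit in P_{i+1}. Decrypting the received ciphertext:
P0: D(K, 0x0E) = 0x04; 0x04 ⊕ 0x8D = 0x89.
P1: D(K, 0x0A) = 0x00; 0x00 ⊕ 0x0E = 0x0E.
P2: D(K, 0x9C) = 0x96; 0x96 ⊕ 0x0A = 0x9C.
P3: D(K, 0x4A) = 0x40; 0x40 ⊕ 0x9C = 0xDC.
P4: D(K, 0xAF) = 0xA5; 0xA5 ⊕ 0x4A = 0xEF.
P5: D(K, 0xC8) = 0xC2; 0xC2 ⊕ 0xAF = 0x6D.
Blocks that differ from the original plaintext: P4, P5.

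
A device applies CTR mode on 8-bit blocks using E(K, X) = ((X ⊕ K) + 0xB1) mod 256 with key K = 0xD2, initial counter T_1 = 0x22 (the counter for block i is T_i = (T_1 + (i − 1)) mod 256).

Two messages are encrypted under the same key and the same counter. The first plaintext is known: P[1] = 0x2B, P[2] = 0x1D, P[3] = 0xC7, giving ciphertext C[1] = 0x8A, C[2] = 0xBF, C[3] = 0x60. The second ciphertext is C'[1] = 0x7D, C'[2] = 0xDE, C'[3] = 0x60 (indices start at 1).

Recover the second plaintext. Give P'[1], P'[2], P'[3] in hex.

P'[1] = 0xDC, P'[2] = 0x7C, P'[3] = 0xC7

In CTR with a reused counter, both messages share the same keystream S_i, so C_i ⊕ C'_i = P_i ⊕ P'_i and thus P'_i = P_i ⊕ C_i ⊕ C'_i.
P'[1]: 0x2B ⊕ 0x8A ⊕ 0x7D = 0xDC.
P'[2]: 0x1D ⊕ 0xBF ⊕ 0xDE = 0x7C.
P'[3]: 0xC7 ⊕ 0x60 ⊕ 0x60 = 0xC7.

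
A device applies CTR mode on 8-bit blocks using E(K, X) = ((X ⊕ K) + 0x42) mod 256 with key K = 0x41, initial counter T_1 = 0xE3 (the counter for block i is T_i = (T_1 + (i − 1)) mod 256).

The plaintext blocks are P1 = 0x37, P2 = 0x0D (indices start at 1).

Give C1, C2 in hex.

CTR encryption: S_i = E(K, T_i) where T_i is the counter for block i; C_i = P_i ⊕ S_i.
C1: T = 0xE3, S = E(K, T) = 0xE4; 0x37 ⊕ 0xE4 = 0xD3.
C2: T = 0xE4, S = E(K, T) = 0xE7; 0x0D ⊕ 0xE7 = 0xEA.

C1 = 0xD3, C2 = 0xEA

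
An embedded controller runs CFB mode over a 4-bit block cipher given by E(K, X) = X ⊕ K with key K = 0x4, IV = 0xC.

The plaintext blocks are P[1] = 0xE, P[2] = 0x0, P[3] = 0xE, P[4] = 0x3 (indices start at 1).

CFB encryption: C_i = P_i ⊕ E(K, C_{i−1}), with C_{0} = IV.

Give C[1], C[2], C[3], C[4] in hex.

C[1]: E(K, 0xC) = 0x8; 0xE ⊕ 0x8 = 0x6.
C[2]: E(K, 0x6) = 0x2; 0x0 ⊕ 0x2 = 0x2.
C[3]: E(K, 0x2) = 0x6; 0xE ⊕ 0x6 = 0x8.
C[4]: E(K, 0x8) = 0xC; 0x3 ⊕ 0xC = 0xF.

C[1] = 0x6, C[2] = 0x2, C[3] = 0x8, C[4] = 0xF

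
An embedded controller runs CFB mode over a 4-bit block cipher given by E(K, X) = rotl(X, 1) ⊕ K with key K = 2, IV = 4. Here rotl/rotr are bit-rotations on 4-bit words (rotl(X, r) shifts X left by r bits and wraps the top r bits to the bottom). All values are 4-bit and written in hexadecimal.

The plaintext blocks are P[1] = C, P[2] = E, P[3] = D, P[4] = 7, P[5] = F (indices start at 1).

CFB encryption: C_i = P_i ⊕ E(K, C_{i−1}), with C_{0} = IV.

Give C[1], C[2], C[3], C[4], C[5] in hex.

C[1]: E(K, 4) = A; C ⊕ A = 6.
C[2]: E(K, 6) = E; E ⊕ E = 0.
C[3]: E(K, 0) = 2; D ⊕ 2 = F.
C[4]: E(K, F) = D; 7 ⊕ D = A.
C[5]: E(K, A) = 7; F ⊕ 7 = 8.

C[1] = 6, C[2] = 0, C[3] = F, C[4] = A, C[5] = 8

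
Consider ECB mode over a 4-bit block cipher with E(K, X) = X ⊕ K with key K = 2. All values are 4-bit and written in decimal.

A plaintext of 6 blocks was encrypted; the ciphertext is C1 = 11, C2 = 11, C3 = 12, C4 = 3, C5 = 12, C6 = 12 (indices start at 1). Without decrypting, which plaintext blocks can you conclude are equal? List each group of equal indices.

ECB encrypts each block independently with the same key, so equal ciphertext blocks imply equal plaintext blocks.
C1 = C2 = 11, so P1 = P2.
C3 = C5 = C6 = 12, so P3 = P5 = P6.

P1 = P2; P3 = P5 = P6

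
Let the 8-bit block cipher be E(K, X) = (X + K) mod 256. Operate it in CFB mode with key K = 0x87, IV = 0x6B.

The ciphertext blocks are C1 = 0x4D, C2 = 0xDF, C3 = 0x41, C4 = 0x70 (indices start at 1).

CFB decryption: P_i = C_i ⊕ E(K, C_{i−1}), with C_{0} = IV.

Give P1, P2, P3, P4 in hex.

P1 = 0xBF, P2 = 0x0B, P3 = 0x27, P4 = 0xB8

P1: E(K, 0x6B) = 0xF2; 0x4D ⊕ 0xF2 = 0xBF.
P2: E(K, 0x4D) = 0xD4; 0xDF ⊕ 0xD4 = 0x0B.
P3: E(K, 0xDF) = 0x66; 0x41 ⊕ 0x66 = 0x27.
P4: E(K, 0x41) = 0xC8; 0x70 ⊕ 0xC8 = 0xB8.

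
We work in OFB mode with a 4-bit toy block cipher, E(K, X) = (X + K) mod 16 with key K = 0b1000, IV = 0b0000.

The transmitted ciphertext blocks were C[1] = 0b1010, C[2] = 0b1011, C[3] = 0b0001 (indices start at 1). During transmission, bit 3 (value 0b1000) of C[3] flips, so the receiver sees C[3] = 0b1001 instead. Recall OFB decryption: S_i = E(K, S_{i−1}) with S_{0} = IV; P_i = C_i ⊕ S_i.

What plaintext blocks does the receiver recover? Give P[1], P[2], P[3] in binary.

P[1] = 0b0010, P[2] = 0b1011, P[3] = 0b0001

Only C[3] changed, to 0b1001. In OFB, a change in C_i flips the same bit in P_i only; the keystream is unaffected. Decrypting the received ciphertext:
P[1]: S = E(K, 0b0000) = 0b1000; 0b1010 ⊕ 0b1000 = 0b0010.
P[2]: S = E(K, 0b1000) = 0b0000; 0b1011 ⊕ 0b0000 = 0b1011.
P[3]: S = E(K, 0b0000) = 0b1000; 0b1001 ⊕ 0b1000 = 0b0001.
Blocks that differ from the original plaintext: P[3].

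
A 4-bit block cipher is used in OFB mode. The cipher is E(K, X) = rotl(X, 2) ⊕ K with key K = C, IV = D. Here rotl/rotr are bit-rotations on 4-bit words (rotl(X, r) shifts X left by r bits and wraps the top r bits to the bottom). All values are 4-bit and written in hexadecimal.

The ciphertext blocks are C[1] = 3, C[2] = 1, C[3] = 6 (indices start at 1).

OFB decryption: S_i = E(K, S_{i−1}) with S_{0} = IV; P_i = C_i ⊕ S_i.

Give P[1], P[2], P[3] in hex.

P[1]: S = E(K, D) = B; 3 ⊕ B = 8.
P[2]: S = E(K, B) = 2; 1 ⊕ 2 = 3.
P[3]: S = E(K, 2) = 4; 6 ⊕ 4 = 2.

P[1] = 8, P[2] = 3, P[3] = 2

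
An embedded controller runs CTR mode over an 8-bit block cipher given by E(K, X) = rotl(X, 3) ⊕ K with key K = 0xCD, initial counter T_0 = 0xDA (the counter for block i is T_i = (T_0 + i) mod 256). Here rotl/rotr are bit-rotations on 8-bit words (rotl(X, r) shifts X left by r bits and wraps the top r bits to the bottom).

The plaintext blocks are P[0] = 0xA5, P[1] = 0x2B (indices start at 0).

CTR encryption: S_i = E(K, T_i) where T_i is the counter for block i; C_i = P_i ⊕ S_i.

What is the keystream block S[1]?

C[0]: T = 0xDA, S = E(K, T) = 0x1B; 0xA5 ⊕ 0x1B = 0xBE.
C[1]: T = 0xDB, S = E(K, T) = 0x13; 0x2B ⊕ 0x13 = 0x38.
So S[1] = 0x13.

0x13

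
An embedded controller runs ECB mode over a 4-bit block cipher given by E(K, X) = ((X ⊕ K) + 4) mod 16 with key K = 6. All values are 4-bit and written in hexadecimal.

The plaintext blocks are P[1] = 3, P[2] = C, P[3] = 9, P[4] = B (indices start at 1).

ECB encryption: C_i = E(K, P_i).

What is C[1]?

C[1]: E(K, 3) = 9.

C[1] = 9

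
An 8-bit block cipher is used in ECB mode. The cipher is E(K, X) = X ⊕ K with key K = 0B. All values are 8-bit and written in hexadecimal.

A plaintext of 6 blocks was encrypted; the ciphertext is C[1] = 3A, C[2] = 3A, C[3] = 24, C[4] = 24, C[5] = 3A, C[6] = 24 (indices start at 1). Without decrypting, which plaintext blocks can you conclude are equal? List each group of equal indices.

ECB encrypts each block independently with the same key, so equal ciphertext blocks imply equal plaintext blocks.
C[1] = C[2] = C[5] = 3A, so P[1] = P[2] = P[5].
C[3] = C[4] = C[6] = 24, so P[3] = P[4] = P[6].

P[1] = P[2] = P[5]; P[3] = P[4] = P[6]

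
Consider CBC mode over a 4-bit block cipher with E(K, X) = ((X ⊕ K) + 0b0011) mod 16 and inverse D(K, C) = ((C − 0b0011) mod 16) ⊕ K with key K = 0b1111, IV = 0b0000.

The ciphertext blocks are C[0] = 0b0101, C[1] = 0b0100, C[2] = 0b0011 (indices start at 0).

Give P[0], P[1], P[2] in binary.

P[0] = 0b1101, P[1] = 0b1011, P[2] = 0b1011

CBC decryption: P_i = D(K, C_i) ⊕ C_{i−1}, with C_{−1} = IV.
P[0]: D(K, 0b0101) = 0b1101; 0b1101 ⊕ 0b0000 = 0b1101.
P[1]: D(K, 0b0100) = 0b1110; 0b1110 ⊕ 0b0101 = 0b1011.
P[2]: D(K, 0b0011) = 0b1111; 0b1111 ⊕ 0b0100 = 0b1011.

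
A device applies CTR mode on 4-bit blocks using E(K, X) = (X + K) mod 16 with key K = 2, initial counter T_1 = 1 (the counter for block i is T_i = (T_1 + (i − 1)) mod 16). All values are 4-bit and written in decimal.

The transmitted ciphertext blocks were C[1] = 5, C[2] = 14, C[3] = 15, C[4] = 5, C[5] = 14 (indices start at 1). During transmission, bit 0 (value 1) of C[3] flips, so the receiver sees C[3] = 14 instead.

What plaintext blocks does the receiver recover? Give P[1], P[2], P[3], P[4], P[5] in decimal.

P[1] = 6, P[2] = 10, P[3] = 11, P[4] = 3, P[5] = 9

CTR decryption: S_i = E(K, T_i) where T_i is the counter for block i; P_i = C_i ⊕ S_i.
Only C[3] changed, to 14. In CTR, a change in C_i flips the same bit in P_i only; the keystream is unaffected. Decrypting the received ciphertext:
P[1]: T = 1, S = E(K, T) = 3; 5 ⊕ 3 = 6.
P[2]: T = 2, S = E(K, T) = 4; 14 ⊕ 4 = 10.
P[3]: T = 3, S = E(K, T) = 5; 14 ⊕ 5 = 11.
P[4]: T = 4, S = E(K, T) = 6; 5 ⊕ 6 = 3.
P[5]: T = 5, S = E(K, T) = 7; 14 ⊕ 7 = 9.
Blocks that differ from the original plaintext: P[3].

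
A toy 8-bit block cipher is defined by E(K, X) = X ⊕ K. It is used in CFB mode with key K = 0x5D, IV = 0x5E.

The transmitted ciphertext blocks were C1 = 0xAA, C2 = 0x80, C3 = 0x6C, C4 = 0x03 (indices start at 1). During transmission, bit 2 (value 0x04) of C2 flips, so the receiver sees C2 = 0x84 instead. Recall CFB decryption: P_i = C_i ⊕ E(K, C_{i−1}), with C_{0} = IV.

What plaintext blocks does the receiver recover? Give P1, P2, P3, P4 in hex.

P1 = 0xA9, P2 = 0x73, P3 = 0xB5, P4 = 0x32

Only C2 changed, to 0x84. In CFB, a change in C_i flips the same bit in P_i and garbles P_{i+1}. Decrypting the received ciphertext:
P1: E(K, 0x5E) = 0x03; 0xAA ⊕ 0x03 = 0xA9.
P2: E(K, 0xAA) = 0xF7; 0x84 ⊕ 0xF7 = 0x73.
P3: E(K, 0x84) = 0xD9; 0x6C ⊕ 0xD9 = 0xB5.
P4: E(K, 0x6C) = 0x31; 0x03 ⊕ 0x31 = 0x32.
Blocks that differ from the original plaintext: P2, P3.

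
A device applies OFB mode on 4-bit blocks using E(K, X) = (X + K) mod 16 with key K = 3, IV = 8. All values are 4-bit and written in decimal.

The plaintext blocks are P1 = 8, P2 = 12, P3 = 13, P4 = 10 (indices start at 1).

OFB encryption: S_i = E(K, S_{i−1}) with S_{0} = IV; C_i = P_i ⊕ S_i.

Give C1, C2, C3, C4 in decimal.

C1: S = E(K, 8) = 11; 8 ⊕ 11 = 3.
C2: S = E(K, 11) = 14; 12 ⊕ 14 = 2.
C3: S = E(K, 14) = 1; 13 ⊕ 1 = 12.
C4: S = E(K, 1) = 4; 10 ⊕ 4 = 14.

C1 = 3, C2 = 2, C3 = 12, C4 = 14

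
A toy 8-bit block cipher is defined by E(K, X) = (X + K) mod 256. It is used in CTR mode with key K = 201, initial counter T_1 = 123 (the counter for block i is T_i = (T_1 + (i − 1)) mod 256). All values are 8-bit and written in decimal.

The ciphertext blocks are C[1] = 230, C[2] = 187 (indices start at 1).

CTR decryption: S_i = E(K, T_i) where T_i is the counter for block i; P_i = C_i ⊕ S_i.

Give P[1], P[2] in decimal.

P[1]: T = 123, S = E(K, T) = 68; 230 ⊕ 68 = 162.
P[2]: T = 124, S = E(K, T) = 69; 187 ⊕ 69 = 254.

P[1] = 162, P[2] = 254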